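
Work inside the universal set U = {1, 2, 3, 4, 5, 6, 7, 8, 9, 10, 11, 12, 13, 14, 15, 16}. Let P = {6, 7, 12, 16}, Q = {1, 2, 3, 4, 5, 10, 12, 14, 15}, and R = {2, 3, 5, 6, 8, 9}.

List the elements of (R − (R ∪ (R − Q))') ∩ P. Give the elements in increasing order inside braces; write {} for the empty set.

R − Q = {6, 8, 9}
R ∪ (R − Q) = {2, 3, 5, 6, 8, 9}
(R ∪ (R − Q))' = {1, 4, 7, 10, 11, 12, 13, 14, 15, 16}
R − (R ∪ (R − Q))' = {2, 3, 5, 6, 8, 9}
(R − (R ∪ (R − Q))') ∩ P = {6}

{6}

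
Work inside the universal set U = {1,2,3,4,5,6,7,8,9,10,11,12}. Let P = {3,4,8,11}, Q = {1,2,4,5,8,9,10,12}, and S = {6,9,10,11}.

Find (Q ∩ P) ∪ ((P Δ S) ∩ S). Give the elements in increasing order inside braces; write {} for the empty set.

{4,6,8,9,10}

Q ∩ P = {4,8}
P Δ S = {3,4,6,8,9,10}
(P Δ S) ∩ S = {6,9,10}
(Q ∩ P) ∪ ((P Δ S) ∩ S) = {4,6,8,9,10}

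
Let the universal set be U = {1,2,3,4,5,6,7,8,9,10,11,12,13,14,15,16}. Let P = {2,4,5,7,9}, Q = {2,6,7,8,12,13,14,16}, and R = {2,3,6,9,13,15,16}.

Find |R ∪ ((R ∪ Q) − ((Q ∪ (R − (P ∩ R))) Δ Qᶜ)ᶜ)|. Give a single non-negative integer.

11

R ∪ Q = {2,3,6,7,8,9,12,13,14,15,16}
P ∩ R = {2,9}
R − (P ∩ R) = {3,6,13,15,16}
Q ∪ (R − (P ∩ R)) = {2,3,6,7,8,12,13,14,15,16}
Qᶜ = {1,3,4,5,9,10,11,15}
(Q ∪ (R − (P ∩ R))) Δ Qᶜ = {1,2,4,5,6,7,8,9,10,11,12,13,14,16}
((Q ∪ (R − (P ∩ R))) Δ Qᶜ)ᶜ = {3,15}
(R ∪ Q) − ((Q ∪ (R − (P ∩ R))) Δ Qᶜ)ᶜ = {2,6,7,8,9,12,13,14,16}
R ∪ ((R ∪ Q) − ((Q ∪ (R − (P ∩ R))) Δ Qᶜ)ᶜ) = {2,3,6,7,8,9,12,13,14,15,16}
|R ∪ ((R ∪ Q) − ((Q ∪ (R − (P ∩ R))) Δ Qᶜ)ᶜ)| = 11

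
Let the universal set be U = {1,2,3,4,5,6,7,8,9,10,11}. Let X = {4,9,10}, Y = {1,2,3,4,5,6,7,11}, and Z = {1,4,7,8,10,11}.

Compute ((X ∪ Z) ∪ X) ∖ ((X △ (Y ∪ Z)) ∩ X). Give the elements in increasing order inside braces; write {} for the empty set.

{1,4,7,8,10,11}

X ∪ Z = {1,4,7,8,9,10,11}
(X ∪ Z) ∪ X = {1,4,7,8,9,10,11}
Y ∪ Z = {1,2,3,4,5,6,7,8,10,11}
X △ (Y ∪ Z) = {1,2,3,5,6,7,8,9,11}
(X △ (Y ∪ Z)) ∩ X = {9}
((X ∪ Z) ∪ X) ∖ ((X △ (Y ∪ Z)) ∩ X) = {1,4,7,8,10,11}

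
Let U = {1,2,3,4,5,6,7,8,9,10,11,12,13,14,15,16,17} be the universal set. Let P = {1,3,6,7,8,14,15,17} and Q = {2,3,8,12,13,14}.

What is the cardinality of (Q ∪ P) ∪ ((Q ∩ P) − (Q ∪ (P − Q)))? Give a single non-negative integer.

Q ∪ P = {1,2,3,6,7,8,12,13,14,15,17}
Q ∩ P = {3,8,14}
P − Q = {1,6,7,15,17}
Q ∪ (P − Q) = {1,2,3,6,7,8,12,13,14,15,17}
(Q ∩ P) − (Q ∪ (P − Q)) = {}
(Q ∪ P) ∪ ((Q ∩ P) − (Q ∪ (P − Q))) = {1,2,3,6,7,8,12,13,14,15,17}
|(Q ∪ P) ∪ ((Q ∩ P) − (Q ∪ (P − Q)))| = 11

11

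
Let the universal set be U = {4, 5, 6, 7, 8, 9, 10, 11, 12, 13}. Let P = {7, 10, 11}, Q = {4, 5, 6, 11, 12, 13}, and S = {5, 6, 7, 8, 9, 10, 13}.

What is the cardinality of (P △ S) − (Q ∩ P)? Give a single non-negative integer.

P △ S = {5, 6, 8, 9, 11, 13}
Q ∩ P = {11}
(P △ S) − (Q ∩ P) = {5, 6, 8, 9, 13}
|(P △ S) − (Q ∩ P)| = 5

5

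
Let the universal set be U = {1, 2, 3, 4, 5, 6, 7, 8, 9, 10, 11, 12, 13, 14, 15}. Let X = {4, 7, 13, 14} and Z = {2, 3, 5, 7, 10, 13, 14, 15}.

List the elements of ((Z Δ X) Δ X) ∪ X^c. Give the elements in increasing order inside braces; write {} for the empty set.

Z Δ X = {2, 3, 4, 5, 10, 15}
(Z Δ X) Δ X = {2, 3, 5, 7, 10, 13, 14, 15}
X^c = {1, 2, 3, 5, 6, 8, 9, 10, 11, 12, 15}
((Z Δ X) Δ X) ∪ X^c = {1, 2, 3, 5, 6, 7, 8, 9, 10, 11, 12, 13, 14, 15}

{1, 2, 3, 5, 6, 7, 8, 9, 10, 11, 12, 13, 14, 15}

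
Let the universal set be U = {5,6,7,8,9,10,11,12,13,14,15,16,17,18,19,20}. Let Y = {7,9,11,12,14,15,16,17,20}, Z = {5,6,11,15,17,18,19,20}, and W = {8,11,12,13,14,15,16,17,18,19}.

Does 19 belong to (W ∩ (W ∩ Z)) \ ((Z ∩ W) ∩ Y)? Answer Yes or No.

19 ∈ W and 19 ∈ Z, so 19 ∈ W ∩ Z
19 ∈ W and 19 ∈ (W ∩ Z), so 19 ∈ W ∩ (W ∩ Z)
19 ∈ Z and 19 ∈ W, so 19 ∈ Z ∩ W
19 ∈ (Z ∩ W) and 19 ∉ Y, so 19 ∉ (Z ∩ W) ∩ Y
19 ∈ (W ∩ (W ∩ Z)) and 19 ∉ ((Z ∩ W) ∩ Y), so 19 ∈ (W ∩ (W ∩ Z)) \ ((Z ∩ W) ∩ Y)

Yes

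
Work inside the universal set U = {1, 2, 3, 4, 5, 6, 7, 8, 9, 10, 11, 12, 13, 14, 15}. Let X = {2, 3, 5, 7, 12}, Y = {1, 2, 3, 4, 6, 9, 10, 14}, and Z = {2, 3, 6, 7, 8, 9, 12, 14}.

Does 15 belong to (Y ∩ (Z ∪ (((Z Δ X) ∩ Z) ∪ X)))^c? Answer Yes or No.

15 ∉ Z and 15 ∉ X, so 15 ∉ Z Δ X
15 ∉ (Z Δ X) and 15 ∉ Z, so 15 ∉ (Z Δ X) ∩ Z
15 ∉ ((Z Δ X) ∩ Z) and 15 ∉ X, so 15 ∉ ((Z Δ X) ∩ Z) ∪ X
15 ∉ Z and 15 ∉ (((Z Δ X) ∩ Z) ∪ X), so 15 ∉ Z ∪ (((Z Δ X) ∩ Z) ∪ X)
15 ∉ Y and 15 ∉ (Z ∪ (((Z Δ X) ∩ Z) ∪ X)), so 15 ∉ Y ∩ (Z ∪ (((Z Δ X) ∩ Z) ∪ X))
15 ∈ (Y ∩ (Z ∪ (((Z Δ X) ∩ Z) ∪ X)))^c since 15 ∉ (Y ∩ (Z ∪ (((Z Δ X) ∩ Z) ∪ X)))

Yes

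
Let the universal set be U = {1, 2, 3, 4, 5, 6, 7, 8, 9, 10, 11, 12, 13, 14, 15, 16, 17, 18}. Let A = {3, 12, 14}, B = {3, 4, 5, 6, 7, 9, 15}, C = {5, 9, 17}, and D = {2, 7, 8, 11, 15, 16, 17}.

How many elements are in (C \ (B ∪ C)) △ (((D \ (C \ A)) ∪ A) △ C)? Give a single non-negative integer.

12

B ∪ C = {3, 4, 5, 6, 7, 9, 15, 17}
C \ (B ∪ C) = {}
C \ A = {5, 9, 17}
D \ (C \ A) = {2, 7, 8, 11, 15, 16}
(D \ (C \ A)) ∪ A = {2, 3, 7, 8, 11, 12, 14, 15, 16}
((D \ (C \ A)) ∪ A) △ C = {2, 3, 5, 7, 8, 9, 11, 12, 14, 15, 16, 17}
(C \ (B ∪ C)) △ (((D \ (C \ A)) ∪ A) △ C) = {2, 3, 5, 7, 8, 9, 11, 12, 14, 15, 16, 17}
|(C \ (B ∪ C)) △ (((D \ (C \ A)) ∪ A) △ C)| = 12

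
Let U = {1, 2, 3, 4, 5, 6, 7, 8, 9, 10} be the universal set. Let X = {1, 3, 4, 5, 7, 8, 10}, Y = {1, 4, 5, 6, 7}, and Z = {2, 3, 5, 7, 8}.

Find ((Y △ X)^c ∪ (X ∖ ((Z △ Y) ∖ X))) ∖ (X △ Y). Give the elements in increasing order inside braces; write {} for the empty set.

{1, 2, 4, 5, 7, 9}

Y △ X = {3, 6, 8, 10}
(Y △ X)^c = {1, 2, 4, 5, 7, 9}
Z △ Y = {1, 2, 3, 4, 6, 8}
(Z △ Y) ∖ X = {2, 6}
X ∖ ((Z △ Y) ∖ X) = {1, 3, 4, 5, 7, 8, 10}
(Y △ X)^c ∪ (X ∖ ((Z △ Y) ∖ X)) = {1, 2, 3, 4, 5, 7, 8, 9, 10}
X △ Y = {3, 6, 8, 10}
((Y △ X)^c ∪ (X ∖ ((Z △ Y) ∖ X))) ∖ (X △ Y) = {1, 2, 4, 5, 7, 9}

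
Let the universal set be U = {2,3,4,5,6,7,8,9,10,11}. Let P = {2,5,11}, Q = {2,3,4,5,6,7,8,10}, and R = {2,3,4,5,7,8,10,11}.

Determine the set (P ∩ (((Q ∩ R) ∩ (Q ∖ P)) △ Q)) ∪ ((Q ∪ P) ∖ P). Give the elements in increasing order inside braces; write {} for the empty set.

Q ∩ R = {2,3,4,5,7,8,10}
Q ∖ P = {3,4,6,7,8,10}
(Q ∩ R) ∩ (Q ∖ P) = {3,4,7,8,10}
((Q ∩ R) ∩ (Q ∖ P)) △ Q = {2,5,6}
P ∩ (((Q ∩ R) ∩ (Q ∖ P)) △ Q) = {2,5}
Q ∪ P = {2,3,4,5,6,7,8,10,11}
(Q ∪ P) ∖ P = {3,4,6,7,8,10}
(P ∩ (((Q ∩ R) ∩ (Q ∖ P)) △ Q)) ∪ ((Q ∪ P) ∖ P) = {2,3,4,5,6,7,8,10}

{2,3,4,5,6,7,8,10}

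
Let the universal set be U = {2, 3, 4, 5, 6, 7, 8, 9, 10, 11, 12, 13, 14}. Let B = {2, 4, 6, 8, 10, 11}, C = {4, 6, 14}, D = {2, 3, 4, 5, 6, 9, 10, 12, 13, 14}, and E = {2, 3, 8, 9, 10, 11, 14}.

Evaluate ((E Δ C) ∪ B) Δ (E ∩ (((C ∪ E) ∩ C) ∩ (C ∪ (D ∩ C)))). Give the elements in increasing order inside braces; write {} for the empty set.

E Δ C = {2, 3, 4, 6, 8, 9, 10, 11}
(E Δ C) ∪ B = {2, 3, 4, 6, 8, 9, 10, 11}
C ∪ E = {2, 3, 4, 6, 8, 9, 10, 11, 14}
(C ∪ E) ∩ C = {4, 6, 14}
D ∩ C = {4, 6, 14}
C ∪ (D ∩ C) = {4, 6, 14}
((C ∪ E) ∩ C) ∩ (C ∪ (D ∩ C)) = {4, 6, 14}
E ∩ (((C ∪ E) ∩ C) ∩ (C ∪ (D ∩ C))) = {14}
((E Δ C) ∪ B) Δ (E ∩ (((C ∪ E) ∩ C) ∩ (C ∪ (D ∩ C)))) = {2, 3, 4, 6, 8, 9, 10, 11, 14}

{2, 3, 4, 6, 8, 9, 10, 11, 14}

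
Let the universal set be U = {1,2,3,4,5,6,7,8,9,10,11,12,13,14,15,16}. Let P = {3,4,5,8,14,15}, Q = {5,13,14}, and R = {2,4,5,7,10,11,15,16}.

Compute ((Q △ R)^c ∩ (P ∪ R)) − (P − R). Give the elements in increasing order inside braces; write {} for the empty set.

{5}

Q △ R = {2,4,7,10,11,13,14,15,16}
(Q △ R)^c = {1,3,5,6,8,9,12}
P ∪ R = {2,3,4,5,7,8,10,11,14,15,16}
(Q △ R)^c ∩ (P ∪ R) = {3,5,8}
P − R = {3,8,14}
((Q △ R)^c ∩ (P ∪ R)) − (P − R) = {5}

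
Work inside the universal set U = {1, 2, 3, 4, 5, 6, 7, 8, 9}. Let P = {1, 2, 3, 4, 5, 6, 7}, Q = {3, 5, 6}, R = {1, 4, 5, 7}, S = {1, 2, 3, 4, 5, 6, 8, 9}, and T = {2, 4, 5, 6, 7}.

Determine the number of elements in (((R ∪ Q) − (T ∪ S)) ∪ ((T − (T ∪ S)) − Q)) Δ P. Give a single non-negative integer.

7

R ∪ Q = {1, 3, 4, 5, 6, 7}
T ∪ S = {1, 2, 3, 4, 5, 6, 7, 8, 9}
(R ∪ Q) − (T ∪ S) = {}
T − (T ∪ S) = {}
(T − (T ∪ S)) − Q = {}
((R ∪ Q) − (T ∪ S)) ∪ ((T − (T ∪ S)) − Q) = {}
(((R ∪ Q) − (T ∪ S)) ∪ ((T − (T ∪ S)) − Q)) Δ P = {1, 2, 3, 4, 5, 6, 7}
|(((R ∪ Q) − (T ∪ S)) ∪ ((T − (T ∪ S)) − Q)) Δ P| = 7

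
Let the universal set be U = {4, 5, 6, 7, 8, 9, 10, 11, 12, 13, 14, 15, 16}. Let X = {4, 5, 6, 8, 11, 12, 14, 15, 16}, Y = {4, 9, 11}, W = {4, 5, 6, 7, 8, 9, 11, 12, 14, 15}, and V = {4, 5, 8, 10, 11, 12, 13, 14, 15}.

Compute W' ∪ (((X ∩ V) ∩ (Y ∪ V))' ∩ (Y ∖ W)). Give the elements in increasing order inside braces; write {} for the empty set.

W' = {10, 13, 16}
X ∩ V = {4, 5, 8, 11, 12, 14, 15}
Y ∪ V = {4, 5, 8, 9, 10, 11, 12, 13, 14, 15}
(X ∩ V) ∩ (Y ∪ V) = {4, 5, 8, 11, 12, 14, 15}
((X ∩ V) ∩ (Y ∪ V))' = {6, 7, 9, 10, 13, 16}
Y ∖ W = {}
((X ∩ V) ∩ (Y ∪ V))' ∩ (Y ∖ W) = {}
W' ∪ (((X ∩ V) ∩ (Y ∪ V))' ∩ (Y ∖ W)) = {10, 13, 16}

{10, 13, 16}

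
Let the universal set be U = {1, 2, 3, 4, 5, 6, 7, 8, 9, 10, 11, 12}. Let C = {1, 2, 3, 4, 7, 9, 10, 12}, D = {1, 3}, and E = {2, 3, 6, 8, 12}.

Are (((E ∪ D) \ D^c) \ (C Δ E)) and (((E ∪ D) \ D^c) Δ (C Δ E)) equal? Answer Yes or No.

E ∪ D = {1, 2, 3, 6, 8, 12}
D^c = {2, 4, 5, 6, 7, 8, 9, 10, 11, 12}
(E ∪ D) \ D^c = {1, 3}
C Δ E = {1, 4, 6, 7, 8, 9, 10}
((E ∪ D) \ D^c) \ (C Δ E) = {3}
((E ∪ D) \ D^c) Δ (C Δ E) = {3, 4, 6, 7, 8, 9, 10}
4 ∈ ((E ∪ D) \ D^c) Δ (C Δ E) but 4 ∉ ((E ∪ D) \ D^c) \ (C Δ E), so they differ.

No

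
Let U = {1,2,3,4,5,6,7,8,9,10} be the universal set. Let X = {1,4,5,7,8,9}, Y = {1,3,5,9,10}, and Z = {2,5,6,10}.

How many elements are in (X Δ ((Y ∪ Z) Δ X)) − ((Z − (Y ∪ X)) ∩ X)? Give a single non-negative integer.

7

Y ∪ Z = {1,2,3,5,6,9,10}
(Y ∪ Z) Δ X = {2,3,4,6,7,8,10}
X Δ ((Y ∪ Z) Δ X) = {1,2,3,5,6,9,10}
Y ∪ X = {1,3,4,5,7,8,9,10}
Z − (Y ∪ X) = {2,6}
(Z − (Y ∪ X)) ∩ X = {}
(X Δ ((Y ∪ Z) Δ X)) − ((Z − (Y ∪ X)) ∩ X) = {1,2,3,5,6,9,10}
|(X Δ ((Y ∪ Z) Δ X)) − ((Z − (Y ∪ X)) ∩ X)| = 7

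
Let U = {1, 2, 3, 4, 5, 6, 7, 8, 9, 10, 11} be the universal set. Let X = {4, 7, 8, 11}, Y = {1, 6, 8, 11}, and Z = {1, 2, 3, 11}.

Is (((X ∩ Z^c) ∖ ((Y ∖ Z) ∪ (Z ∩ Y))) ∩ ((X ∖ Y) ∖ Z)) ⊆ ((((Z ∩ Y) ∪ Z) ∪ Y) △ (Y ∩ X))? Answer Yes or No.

No

Z^c = {4, 5, 6, 7, 8, 9, 10}
X ∩ Z^c = {4, 7, 8}
Y ∖ Z = {6, 8}
Z ∩ Y = {1, 11}
(Y ∖ Z) ∪ (Z ∩ Y) = {1, 6, 8, 11}
(X ∩ Z^c) ∖ ((Y ∖ Z) ∪ (Z ∩ Y)) = {4, 7}
X ∖ Y = {4, 7}
(X ∖ Y) ∖ Z = {4, 7}
((X ∩ Z^c) ∖ ((Y ∖ Z) ∪ (Z ∩ Y))) ∩ ((X ∖ Y) ∖ Z) = {4, 7}
(Z ∩ Y) ∪ Z = {1, 2, 3, 11}
((Z ∩ Y) ∪ Z) ∪ Y = {1, 2, 3, 6, 8, 11}
Y ∩ X = {8, 11}
(((Z ∩ Y) ∪ Z) ∪ Y) △ (Y ∩ X) = {1, 2, 3, 6}
4 ∈ ((X ∩ Z^c) ∖ ((Y ∖ Z) ∪ (Z ∩ Y))) ∩ ((X ∖ Y) ∖ Z) but 4 ∉ (((Z ∩ Y) ∪ Z) ∪ Y) △ (Y ∩ X), so the inclusion fails.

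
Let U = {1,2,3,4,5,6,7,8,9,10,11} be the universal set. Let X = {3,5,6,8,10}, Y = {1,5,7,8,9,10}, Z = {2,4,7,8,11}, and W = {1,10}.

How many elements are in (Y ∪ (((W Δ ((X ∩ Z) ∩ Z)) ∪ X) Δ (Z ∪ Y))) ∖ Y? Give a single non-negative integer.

5

X ∩ Z = {8}
(X ∩ Z) ∩ Z = {8}
W Δ ((X ∩ Z) ∩ Z) = {1,8,10}
(W Δ ((X ∩ Z) ∩ Z)) ∪ X = {1,3,5,6,8,10}
Z ∪ Y = {1,2,4,5,7,8,9,10,11}
((W Δ ((X ∩ Z) ∩ Z)) ∪ X) Δ (Z ∪ Y) = {2,3,4,6,7,9,11}
Y ∪ (((W Δ ((X ∩ Z) ∩ Z)) ∪ X) Δ (Z ∪ Y)) = {1,2,3,4,5,6,7,8,9,10,11}
(Y ∪ (((W Δ ((X ∩ Z) ∩ Z)) ∪ X) Δ (Z ∪ Y))) ∖ Y = {2,3,4,6,11}
|(Y ∪ (((W Δ ((X ∩ Z) ∩ Z)) ∪ X) Δ (Z ∪ Y))) ∖ Y| = 5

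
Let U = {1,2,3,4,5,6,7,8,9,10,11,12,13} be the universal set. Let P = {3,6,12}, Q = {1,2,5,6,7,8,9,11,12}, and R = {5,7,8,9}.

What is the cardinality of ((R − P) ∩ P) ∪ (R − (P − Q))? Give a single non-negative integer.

R − P = {5,7,8,9}
(R − P) ∩ P = {}
P − Q = {3}
R − (P − Q) = {5,7,8,9}
((R − P) ∩ P) ∪ (R − (P − Q)) = {5,7,8,9}
|((R − P) ∩ P) ∪ (R − (P − Q))| = 4

4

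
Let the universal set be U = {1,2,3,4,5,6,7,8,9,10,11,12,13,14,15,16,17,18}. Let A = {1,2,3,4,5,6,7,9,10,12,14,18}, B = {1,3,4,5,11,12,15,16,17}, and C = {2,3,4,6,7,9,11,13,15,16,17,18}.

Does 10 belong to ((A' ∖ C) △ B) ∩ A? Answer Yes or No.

No

10 ∈ A, so 10 ∉ A'
10 ∉ A' and 10 ∉ C, so 10 ∉ A' ∖ C
10 ∉ (A' ∖ C) and 10 ∉ B, so 10 ∉ (A' ∖ C) △ B
10 ∉ ((A' ∖ C) △ B) and 10 ∈ A, so 10 ∉ ((A' ∖ C) △ B) ∩ A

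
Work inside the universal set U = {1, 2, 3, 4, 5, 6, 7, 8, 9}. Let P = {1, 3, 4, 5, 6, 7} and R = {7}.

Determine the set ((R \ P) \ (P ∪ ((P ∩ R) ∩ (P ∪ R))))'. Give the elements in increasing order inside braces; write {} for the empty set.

{1, 2, 3, 4, 5, 6, 7, 8, 9}

R \ P = {}
P ∩ R = {7}
P ∪ R = {1, 3, 4, 5, 6, 7}
(P ∩ R) ∩ (P ∪ R) = {7}
P ∪ ((P ∩ R) ∩ (P ∪ R)) = {1, 3, 4, 5, 6, 7}
(R \ P) \ (P ∪ ((P ∩ R) ∩ (P ∪ R))) = {}
((R \ P) \ (P ∪ ((P ∩ R) ∩ (P ∪ R))))' = {1, 2, 3, 4, 5, 6, 7, 8, 9}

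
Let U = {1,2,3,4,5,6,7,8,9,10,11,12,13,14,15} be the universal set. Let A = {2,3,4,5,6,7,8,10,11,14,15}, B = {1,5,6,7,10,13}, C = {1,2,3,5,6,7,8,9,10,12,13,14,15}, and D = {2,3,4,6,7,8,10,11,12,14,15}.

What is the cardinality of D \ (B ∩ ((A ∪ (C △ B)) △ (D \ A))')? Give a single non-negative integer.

C △ B = {2,3,8,9,12,14,15}
A ∪ (C △ B) = {2,3,4,5,6,7,8,9,10,11,12,14,15}
D \ A = {12}
(A ∪ (C △ B)) △ (D \ A) = {2,3,4,5,6,7,8,9,10,11,14,15}
((A ∪ (C △ B)) △ (D \ A))' = {1,12,13}
B ∩ ((A ∪ (C △ B)) △ (D \ A))' = {1,13}
D \ (B ∩ ((A ∪ (C △ B)) △ (D \ A))') = {2,3,4,6,7,8,10,11,12,14,15}
|D \ (B ∩ ((A ∪ (C △ B)) △ (D \ A))')| = 11

11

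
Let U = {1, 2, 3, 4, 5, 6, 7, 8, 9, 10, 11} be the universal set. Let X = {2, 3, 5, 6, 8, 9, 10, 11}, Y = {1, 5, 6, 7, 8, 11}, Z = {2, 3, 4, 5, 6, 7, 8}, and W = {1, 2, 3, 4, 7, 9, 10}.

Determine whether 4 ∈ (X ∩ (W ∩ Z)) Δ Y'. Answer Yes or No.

Yes

4 ∈ W and 4 ∈ Z, so 4 ∈ W ∩ Z
4 ∉ X and 4 ∈ (W ∩ Z), so 4 ∉ X ∩ (W ∩ Z)
4 ∉ Y, so 4 ∈ Y'
4 ∉ (X ∩ (W ∩ Z)) and 4 ∈ Y', so 4 ∈ (X ∩ (W ∩ Z)) Δ Y'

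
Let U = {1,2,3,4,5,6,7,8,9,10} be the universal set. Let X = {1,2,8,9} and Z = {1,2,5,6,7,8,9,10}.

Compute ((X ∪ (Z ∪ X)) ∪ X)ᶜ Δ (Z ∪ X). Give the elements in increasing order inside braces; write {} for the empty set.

{1,2,3,4,5,6,7,8,9,10}

Z ∪ X = {1,2,5,6,7,8,9,10}
X ∪ (Z ∪ X) = {1,2,5,6,7,8,9,10}
(X ∪ (Z ∪ X)) ∪ X = {1,2,5,6,7,8,9,10}
((X ∪ (Z ∪ X)) ∪ X)ᶜ = {3,4}
((X ∪ (Z ∪ X)) ∪ X)ᶜ Δ (Z ∪ X) = {1,2,3,4,5,6,7,8,9,10}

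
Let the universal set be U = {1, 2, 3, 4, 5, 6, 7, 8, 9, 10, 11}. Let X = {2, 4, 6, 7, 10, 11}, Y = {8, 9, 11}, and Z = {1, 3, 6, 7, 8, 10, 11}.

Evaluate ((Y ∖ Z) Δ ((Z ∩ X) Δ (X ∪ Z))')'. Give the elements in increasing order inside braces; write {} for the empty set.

{1, 2, 3, 4, 8, 9}

Y ∖ Z = {9}
Z ∩ X = {6, 7, 10, 11}
X ∪ Z = {1, 2, 3, 4, 6, 7, 8, 10, 11}
(Z ∩ X) Δ (X ∪ Z) = {1, 2, 3, 4, 8}
((Z ∩ X) Δ (X ∪ Z))' = {5, 6, 7, 9, 10, 11}
(Y ∖ Z) Δ ((Z ∩ X) Δ (X ∪ Z))' = {5, 6, 7, 10, 11}
((Y ∖ Z) Δ ((Z ∩ X) Δ (X ∪ Z))')' = {1, 2, 3, 4, 8, 9}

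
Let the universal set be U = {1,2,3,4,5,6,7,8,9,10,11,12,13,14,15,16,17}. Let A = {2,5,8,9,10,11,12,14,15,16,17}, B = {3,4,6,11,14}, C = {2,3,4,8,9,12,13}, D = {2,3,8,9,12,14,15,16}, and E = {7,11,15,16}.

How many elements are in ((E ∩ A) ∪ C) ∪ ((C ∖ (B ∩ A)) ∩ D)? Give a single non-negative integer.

E ∩ A = {11,15,16}
(E ∩ A) ∪ C = {2,3,4,8,9,11,12,13,15,16}
B ∩ A = {11,14}
C ∖ (B ∩ A) = {2,3,4,8,9,12,13}
(C ∖ (B ∩ A)) ∩ D = {2,3,8,9,12}
((E ∩ A) ∪ C) ∪ ((C ∖ (B ∩ A)) ∩ D) = {2,3,4,8,9,11,12,13,15,16}
|((E ∩ A) ∪ C) ∪ ((C ∖ (B ∩ A)) ∩ D)| = 10

10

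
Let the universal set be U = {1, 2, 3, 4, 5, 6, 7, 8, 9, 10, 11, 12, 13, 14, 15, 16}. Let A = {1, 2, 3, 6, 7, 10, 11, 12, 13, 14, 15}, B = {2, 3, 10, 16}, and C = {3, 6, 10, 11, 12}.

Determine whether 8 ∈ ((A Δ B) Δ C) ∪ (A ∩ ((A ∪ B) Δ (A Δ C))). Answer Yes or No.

8 ∉ A and 8 ∉ B, so 8 ∉ A Δ B
8 ∉ (A Δ B) and 8 ∉ C, so 8 ∉ (A Δ B) Δ C
8 ∉ A and 8 ∉ B, so 8 ∉ A ∪ B
8 ∉ A and 8 ∉ C, so 8 ∉ A Δ C
8 ∉ (A ∪ B) and 8 ∉ (A Δ C), so 8 ∉ (A ∪ B) Δ (A Δ C)
8 ∉ A and 8 ∉ ((A ∪ B) Δ (A Δ C)), so 8 ∉ A ∩ ((A ∪ B) Δ (A Δ C))
8 ∉ ((A Δ B) Δ C) and 8 ∉ (A ∩ ((A ∪ B) Δ (A Δ C))), so 8 ∉ ((A Δ B) Δ C) ∪ (A ∩ ((A ∪ B) Δ (A Δ C)))

No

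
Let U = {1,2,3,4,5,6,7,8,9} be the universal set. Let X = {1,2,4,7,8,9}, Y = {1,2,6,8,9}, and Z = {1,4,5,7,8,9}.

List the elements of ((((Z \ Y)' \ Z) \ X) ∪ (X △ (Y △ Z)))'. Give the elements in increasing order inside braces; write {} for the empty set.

Z \ Y = {4,5,7}
(Z \ Y)' = {1,2,3,6,8,9}
(Z \ Y)' \ Z = {2,3,6}
((Z \ Y)' \ Z) \ X = {3,6}
Y △ Z = {2,4,5,6,7}
X △ (Y △ Z) = {1,5,6,8,9}
(((Z \ Y)' \ Z) \ X) ∪ (X △ (Y △ Z)) = {1,3,5,6,8,9}
((((Z \ Y)' \ Z) \ X) ∪ (X △ (Y △ Z)))' = {2,4,7}

{2,4,7}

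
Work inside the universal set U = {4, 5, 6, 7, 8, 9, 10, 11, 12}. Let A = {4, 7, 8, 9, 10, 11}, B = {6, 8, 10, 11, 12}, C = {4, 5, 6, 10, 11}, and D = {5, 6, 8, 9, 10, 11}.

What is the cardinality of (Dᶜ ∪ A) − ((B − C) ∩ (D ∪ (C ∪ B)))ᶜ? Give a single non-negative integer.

Dᶜ = {4, 7, 12}
Dᶜ ∪ A = {4, 7, 8, 9, 10, 11, 12}
B − C = {8, 12}
C ∪ B = {4, 5, 6, 8, 10, 11, 12}
D ∪ (C ∪ B) = {4, 5, 6, 8, 9, 10, 11, 12}
(B − C) ∩ (D ∪ (C ∪ B)) = {8, 12}
((B − C) ∩ (D ∪ (C ∪ B)))ᶜ = {4, 5, 6, 7, 9, 10, 11}
(Dᶜ ∪ A) − ((B − C) ∩ (D ∪ (C ∪ B)))ᶜ = {8, 12}
|(Dᶜ ∪ A) − ((B − C) ∩ (D ∪ (C ∪ B)))ᶜ| = 2

2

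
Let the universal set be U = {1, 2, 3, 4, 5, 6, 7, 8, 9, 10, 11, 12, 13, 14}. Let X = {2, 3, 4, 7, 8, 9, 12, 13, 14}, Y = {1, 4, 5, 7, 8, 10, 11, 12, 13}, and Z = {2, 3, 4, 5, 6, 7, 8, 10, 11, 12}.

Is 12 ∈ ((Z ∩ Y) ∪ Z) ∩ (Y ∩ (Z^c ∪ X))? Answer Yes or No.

12 ∈ Z and 12 ∈ Y, so 12 ∈ Z ∩ Y
12 ∈ (Z ∩ Y) and 12 ∈ Z, so 12 ∈ (Z ∩ Y) ∪ Z
12 ∈ Z, so 12 ∉ Z^c
12 ∉ Z^c and 12 ∈ X, so 12 ∈ Z^c ∪ X
12 ∈ Y and 12 ∈ (Z^c ∪ X), so 12 ∈ Y ∩ (Z^c ∪ X)
12 ∈ ((Z ∩ Y) ∪ Z) and 12 ∈ (Y ∩ (Z^c ∪ X)), so 12 ∈ ((Z ∩ Y) ∪ Z) ∩ (Y ∩ (Z^c ∪ X))

Yes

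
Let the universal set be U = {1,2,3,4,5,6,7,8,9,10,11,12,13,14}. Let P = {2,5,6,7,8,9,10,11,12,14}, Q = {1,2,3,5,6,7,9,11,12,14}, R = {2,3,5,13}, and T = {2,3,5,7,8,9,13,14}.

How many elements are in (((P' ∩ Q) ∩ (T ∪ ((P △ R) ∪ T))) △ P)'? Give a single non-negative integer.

P' = {1,3,4,13}
P' ∩ Q = {1,3}
P △ R = {3,6,7,8,9,10,11,12,13,14}
(P △ R) ∪ T = {2,3,5,6,7,8,9,10,11,12,13,14}
T ∪ ((P △ R) ∪ T) = {2,3,5,6,7,8,9,10,11,12,13,14}
(P' ∩ Q) ∩ (T ∪ ((P △ R) ∪ T)) = {3}
((P' ∩ Q) ∩ (T ∪ ((P △ R) ∪ T))) △ P = {2,3,5,6,7,8,9,10,11,12,14}
(((P' ∩ Q) ∩ (T ∪ ((P △ R) ∪ T))) △ P)' = {1,4,13}
|(((P' ∩ Q) ∩ (T ∪ ((P △ R) ∪ T))) △ P)'| = 3

3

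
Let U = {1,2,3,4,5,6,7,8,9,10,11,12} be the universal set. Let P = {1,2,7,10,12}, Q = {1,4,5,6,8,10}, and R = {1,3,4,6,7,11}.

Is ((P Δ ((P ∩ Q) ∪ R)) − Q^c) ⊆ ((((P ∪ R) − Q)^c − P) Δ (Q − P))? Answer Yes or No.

No

P ∩ Q = {1,10}
(P ∩ Q) ∪ R = {1,3,4,6,7,10,11}
P Δ ((P ∩ Q) ∪ R) = {2,3,4,6,11,12}
Q^c = {2,3,7,9,11,12}
(P Δ ((P ∩ Q) ∪ R)) − Q^c = {4,6}
P ∪ R = {1,2,3,4,6,7,10,11,12}
(P ∪ R) − Q = {2,3,7,11,12}
((P ∪ R) − Q)^c = {1,4,5,6,8,9,10}
((P ∪ R) − Q)^c − P = {4,5,6,8,9}
Q − P = {4,5,6,8}
(((P ∪ R) − Q)^c − P) Δ (Q − P) = {9}
4 ∈ (P Δ ((P ∩ Q) ∪ R)) − Q^c but 4 ∉ (((P ∪ R) − Q)^c − P) Δ (Q − P), so the inclusion fails.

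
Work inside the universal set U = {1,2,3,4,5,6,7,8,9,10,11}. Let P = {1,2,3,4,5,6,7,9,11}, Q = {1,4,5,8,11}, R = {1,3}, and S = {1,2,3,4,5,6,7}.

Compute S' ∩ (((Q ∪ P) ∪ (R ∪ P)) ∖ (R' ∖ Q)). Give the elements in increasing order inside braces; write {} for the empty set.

{8,11}

S' = {8,9,10,11}
Q ∪ P = {1,2,3,4,5,6,7,8,9,11}
R ∪ P = {1,2,3,4,5,6,7,9,11}
(Q ∪ P) ∪ (R ∪ P) = {1,2,3,4,5,6,7,8,9,11}
R' = {2,4,5,6,7,8,9,10,11}
R' ∖ Q = {2,6,7,9,10}
((Q ∪ P) ∪ (R ∪ P)) ∖ (R' ∖ Q) = {1,3,4,5,8,11}
S' ∩ (((Q ∪ P) ∪ (R ∪ P)) ∖ (R' ∖ Q)) = {8,11}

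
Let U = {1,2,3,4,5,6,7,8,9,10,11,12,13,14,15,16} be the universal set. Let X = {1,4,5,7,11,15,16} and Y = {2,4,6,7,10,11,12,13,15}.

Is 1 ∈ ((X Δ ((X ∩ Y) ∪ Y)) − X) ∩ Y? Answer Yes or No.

No

1 ∈ X and 1 ∉ Y, so 1 ∉ X ∩ Y
1 ∉ (X ∩ Y) and 1 ∉ Y, so 1 ∉ (X ∩ Y) ∪ Y
1 ∈ X and 1 ∉ ((X ∩ Y) ∪ Y), so 1 ∈ X Δ ((X ∩ Y) ∪ Y)
1 ∈ (X Δ ((X ∩ Y) ∪ Y)) and 1 ∈ X, so 1 ∉ (X Δ ((X ∩ Y) ∪ Y)) − X
1 ∉ ((X Δ ((X ∩ Y) ∪ Y)) − X) and 1 ∉ Y, so 1 ∉ ((X Δ ((X ∩ Y) ∪ Y)) − X) ∩ Y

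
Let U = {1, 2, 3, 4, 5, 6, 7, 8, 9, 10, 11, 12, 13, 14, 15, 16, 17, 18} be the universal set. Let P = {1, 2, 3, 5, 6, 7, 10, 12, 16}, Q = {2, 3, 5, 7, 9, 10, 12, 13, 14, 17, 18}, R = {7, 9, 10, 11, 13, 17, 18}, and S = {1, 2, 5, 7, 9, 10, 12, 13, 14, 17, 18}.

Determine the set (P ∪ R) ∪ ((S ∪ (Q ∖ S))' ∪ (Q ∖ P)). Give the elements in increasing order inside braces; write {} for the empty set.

{1, 2, 3, 4, 5, 6, 7, 8, 9, 10, 11, 12, 13, 14, 15, 16, 17, 18}

P ∪ R = {1, 2, 3, 5, 6, 7, 9, 10, 11, 12, 13, 16, 17, 18}
Q ∖ S = {3}
S ∪ (Q ∖ S) = {1, 2, 3, 5, 7, 9, 10, 12, 13, 14, 17, 18}
(S ∪ (Q ∖ S))' = {4, 6, 8, 11, 15, 16}
Q ∖ P = {9, 13, 14, 17, 18}
(S ∪ (Q ∖ S))' ∪ (Q ∖ P) = {4, 6, 8, 9, 11, 13, 14, 15, 16, 17, 18}
(P ∪ R) ∪ ((S ∪ (Q ∖ S))' ∪ (Q ∖ P)) = {1, 2, 3, 4, 5, 6, 7, 8, 9, 10, 11, 12, 13, 14, 15, 16, 17, 18}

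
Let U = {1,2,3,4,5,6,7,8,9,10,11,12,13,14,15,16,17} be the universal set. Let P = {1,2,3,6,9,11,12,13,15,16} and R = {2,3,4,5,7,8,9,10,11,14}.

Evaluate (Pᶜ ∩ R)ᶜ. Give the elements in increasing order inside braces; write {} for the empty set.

{1,2,3,6,9,11,12,13,15,16,17}

Pᶜ = {4,5,7,8,10,14,17}
Pᶜ ∩ R = {4,5,7,8,10,14}
(Pᶜ ∩ R)ᶜ = {1,2,3,6,9,11,12,13,15,16,17}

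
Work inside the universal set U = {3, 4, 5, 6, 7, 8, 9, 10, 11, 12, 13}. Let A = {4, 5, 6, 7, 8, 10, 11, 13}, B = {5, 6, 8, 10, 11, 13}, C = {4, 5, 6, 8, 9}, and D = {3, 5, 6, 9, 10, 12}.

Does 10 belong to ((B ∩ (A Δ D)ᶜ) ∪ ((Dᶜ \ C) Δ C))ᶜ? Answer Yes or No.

No

10 ∈ A and 10 ∈ D, so 10 ∉ A Δ D
10 ∈ (A Δ D)ᶜ since 10 ∉ (A Δ D)
10 ∈ B and 10 ∈ (A Δ D)ᶜ, so 10 ∈ B ∩ (A Δ D)ᶜ
10 ∈ D, so 10 ∉ Dᶜ
10 ∉ Dᶜ and 10 ∉ C, so 10 ∉ Dᶜ \ C
10 ∉ (Dᶜ \ C) and 10 ∉ C, so 10 ∉ (Dᶜ \ C) Δ C
10 ∈ (B ∩ (A Δ D)ᶜ) and 10 ∉ ((Dᶜ \ C) Δ C), so 10 ∈ (B ∩ (A Δ D)ᶜ) ∪ ((Dᶜ \ C) Δ C)
10 ∉ ((B ∩ (A Δ D)ᶜ) ∪ ((Dᶜ \ C) Δ C))ᶜ since 10 ∈ ((B ∩ (A Δ D)ᶜ) ∪ ((Dᶜ \ C) Δ C))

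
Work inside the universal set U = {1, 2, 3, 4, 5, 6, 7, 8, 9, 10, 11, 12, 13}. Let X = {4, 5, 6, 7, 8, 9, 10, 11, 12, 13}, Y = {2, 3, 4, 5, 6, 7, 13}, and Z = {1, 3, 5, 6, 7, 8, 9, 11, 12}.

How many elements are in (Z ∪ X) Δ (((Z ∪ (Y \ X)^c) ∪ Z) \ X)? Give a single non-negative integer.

Z ∪ X = {1, 3, 4, 5, 6, 7, 8, 9, 10, 11, 12, 13}
Y \ X = {2, 3}
(Y \ X)^c = {1, 4, 5, 6, 7, 8, 9, 10, 11, 12, 13}
Z ∪ (Y \ X)^c = {1, 3, 4, 5, 6, 7, 8, 9, 10, 11, 12, 13}
(Z ∪ (Y \ X)^c) ∪ Z = {1, 3, 4, 5, 6, 7, 8, 9, 10, 11, 12, 13}
((Z ∪ (Y \ X)^c) ∪ Z) \ X = {1, 3}
(Z ∪ X) Δ (((Z ∪ (Y \ X)^c) ∪ Z) \ X) = {4, 5, 6, 7, 8, 9, 10, 11, 12, 13}
|(Z ∪ X) Δ (((Z ∪ (Y \ X)^c) ∪ Z) \ X)| = 10

10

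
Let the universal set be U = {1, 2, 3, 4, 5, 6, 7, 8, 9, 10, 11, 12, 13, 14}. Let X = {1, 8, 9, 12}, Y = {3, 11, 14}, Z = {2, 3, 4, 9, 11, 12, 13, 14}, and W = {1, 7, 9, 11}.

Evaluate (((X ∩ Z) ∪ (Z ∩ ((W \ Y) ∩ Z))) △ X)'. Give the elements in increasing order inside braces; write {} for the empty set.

{2, 3, 4, 5, 6, 7, 9, 10, 11, 12, 13, 14}

X ∩ Z = {9, 12}
W \ Y = {1, 7, 9}
(W \ Y) ∩ Z = {9}
Z ∩ ((W \ Y) ∩ Z) = {9}
(X ∩ Z) ∪ (Z ∩ ((W \ Y) ∩ Z)) = {9, 12}
((X ∩ Z) ∪ (Z ∩ ((W \ Y) ∩ Z))) △ X = {1, 8}
(((X ∩ Z) ∪ (Z ∩ ((W \ Y) ∩ Z))) △ X)' = {2, 3, 4, 5, 6, 7, 9, 10, 11, 12, 13, 14}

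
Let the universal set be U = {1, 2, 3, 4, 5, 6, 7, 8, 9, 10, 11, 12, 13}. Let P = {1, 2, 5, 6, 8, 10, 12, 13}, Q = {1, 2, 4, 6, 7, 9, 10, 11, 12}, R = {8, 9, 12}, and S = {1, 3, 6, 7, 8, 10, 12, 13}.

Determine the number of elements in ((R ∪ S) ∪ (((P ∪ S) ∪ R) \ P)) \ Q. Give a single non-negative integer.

3

R ∪ S = {1, 3, 6, 7, 8, 9, 10, 12, 13}
P ∪ S = {1, 2, 3, 5, 6, 7, 8, 10, 12, 13}
(P ∪ S) ∪ R = {1, 2, 3, 5, 6, 7, 8, 9, 10, 12, 13}
((P ∪ S) ∪ R) \ P = {3, 7, 9}
(R ∪ S) ∪ (((P ∪ S) ∪ R) \ P) = {1, 3, 6, 7, 8, 9, 10, 12, 13}
((R ∪ S) ∪ (((P ∪ S) ∪ R) \ P)) \ Q = {3, 8, 13}
|((R ∪ S) ∪ (((P ∪ S) ∪ R) \ P)) \ Q| = 3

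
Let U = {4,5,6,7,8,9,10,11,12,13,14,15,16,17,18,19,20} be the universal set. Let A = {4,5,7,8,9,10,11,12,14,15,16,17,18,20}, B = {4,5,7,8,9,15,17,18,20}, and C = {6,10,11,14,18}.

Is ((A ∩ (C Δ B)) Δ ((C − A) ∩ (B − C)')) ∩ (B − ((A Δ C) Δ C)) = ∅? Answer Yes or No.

C Δ B = {4,5,6,7,8,9,10,11,14,15,17,20}
A ∩ (C Δ B) = {4,5,7,8,9,10,11,14,15,17,20}
C − A = {6}
B − C = {4,5,7,8,9,15,17,20}
(B − C)' = {6,10,11,12,13,14,16,18,19}
(C − A) ∩ (B − C)' = {6}
(A ∩ (C Δ B)) Δ ((C − A) ∩ (B − C)') = {4,5,6,7,8,9,10,11,14,15,17,20}
A Δ C = {4,5,6,7,8,9,12,15,16,17,20}
(A Δ C) Δ C = {4,5,7,8,9,10,11,12,14,15,16,17,18,20}
B − ((A Δ C) Δ C) = {}
{4,5,6,7,8,9,10,11,14,15,17,20} and {} share no elements.

Yes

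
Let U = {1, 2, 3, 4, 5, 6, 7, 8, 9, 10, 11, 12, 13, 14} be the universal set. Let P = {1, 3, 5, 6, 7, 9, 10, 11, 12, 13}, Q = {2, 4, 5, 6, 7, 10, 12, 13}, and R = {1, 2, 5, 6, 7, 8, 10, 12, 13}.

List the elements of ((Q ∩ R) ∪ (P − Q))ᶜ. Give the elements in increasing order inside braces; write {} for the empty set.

{4, 8, 14}

Q ∩ R = {2, 5, 6, 7, 10, 12, 13}
P − Q = {1, 3, 9, 11}
(Q ∩ R) ∪ (P − Q) = {1, 2, 3, 5, 6, 7, 9, 10, 11, 12, 13}
((Q ∩ R) ∪ (P − Q))ᶜ = {4, 8, 14}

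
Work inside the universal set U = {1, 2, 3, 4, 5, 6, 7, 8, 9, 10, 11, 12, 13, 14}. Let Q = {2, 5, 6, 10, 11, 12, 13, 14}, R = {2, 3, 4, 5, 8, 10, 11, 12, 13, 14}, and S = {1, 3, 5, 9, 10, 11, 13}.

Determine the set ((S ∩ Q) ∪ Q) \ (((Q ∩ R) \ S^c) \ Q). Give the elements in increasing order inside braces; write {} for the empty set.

S ∩ Q = {5, 10, 11, 13}
(S ∩ Q) ∪ Q = {2, 5, 6, 10, 11, 12, 13, 14}
Q ∩ R = {2, 5, 10, 11, 12, 13, 14}
S^c = {2, 4, 6, 7, 8, 12, 14}
(Q ∩ R) \ S^c = {5, 10, 11, 13}
((Q ∩ R) \ S^c) \ Q = {}
((S ∩ Q) ∪ Q) \ (((Q ∩ R) \ S^c) \ Q) = {2, 5, 6, 10, 11, 12, 13, 14}

{2, 5, 6, 10, 11, 12, 13, 14}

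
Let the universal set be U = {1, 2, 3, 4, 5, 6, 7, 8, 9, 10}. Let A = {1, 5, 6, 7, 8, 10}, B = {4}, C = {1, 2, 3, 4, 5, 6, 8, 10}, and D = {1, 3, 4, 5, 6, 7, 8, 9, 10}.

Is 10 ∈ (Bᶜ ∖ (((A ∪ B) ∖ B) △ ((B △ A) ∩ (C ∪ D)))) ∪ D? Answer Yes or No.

10 ∉ B, so 10 ∈ Bᶜ
10 ∈ A and 10 ∉ B, so 10 ∈ A ∪ B
10 ∈ (A ∪ B) and 10 ∉ B, so 10 ∈ (A ∪ B) ∖ B
10 ∉ B and 10 ∈ A, so 10 ∈ B △ A
10 ∈ C and 10 ∈ D, so 10 ∈ C ∪ D
10 ∈ (B △ A) and 10 ∈ (C ∪ D), so 10 ∈ (B △ A) ∩ (C ∪ D)
10 ∈ ((A ∪ B) ∖ B) and 10 ∈ ((B △ A) ∩ (C ∪ D)), so 10 ∉ ((A ∪ B) ∖ B) △ ((B △ A) ∩ (C ∪ D))
10 ∈ Bᶜ and 10 ∉ (((A ∪ B) ∖ B) △ ((B △ A) ∩ (C ∪ D))), so 10 ∈ Bᶜ ∖ (((A ∪ B) ∖ B) △ ((B △ A) ∩ (C ∪ D)))
10 ∈ (Bᶜ ∖ (((A ∪ B) ∖ B) △ ((B △ A) ∩ (C ∪ D)))) and 10 ∈ D, so 10 ∈ (Bᶜ ∖ (((A ∪ B) ∖ B) △ ((B △ A) ∩ (C ∪ D)))) ∪ D

Yes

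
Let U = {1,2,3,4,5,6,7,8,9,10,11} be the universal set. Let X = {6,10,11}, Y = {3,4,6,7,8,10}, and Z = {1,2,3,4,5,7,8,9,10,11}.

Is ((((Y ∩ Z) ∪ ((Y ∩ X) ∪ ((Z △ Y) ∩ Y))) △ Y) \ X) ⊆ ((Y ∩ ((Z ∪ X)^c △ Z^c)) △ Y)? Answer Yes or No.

Y ∩ Z = {3,4,7,8,10}
Y ∩ X = {6,10}
Z △ Y = {1,2,5,6,9,11}
(Z △ Y) ∩ Y = {6}
(Y ∩ X) ∪ ((Z △ Y) ∩ Y) = {6,10}
(Y ∩ Z) ∪ ((Y ∩ X) ∪ ((Z △ Y) ∩ Y)) = {3,4,6,7,8,10}
((Y ∩ Z) ∪ ((Y ∩ X) ∪ ((Z △ Y) ∩ Y))) △ Y = {}
(((Y ∩ Z) ∪ ((Y ∩ X) ∪ ((Z △ Y) ∩ Y))) △ Y) \ X = {}
Z ∪ X = {1,2,3,4,5,6,7,8,9,10,11}
(Z ∪ X)^c = {}
Z^c = {6}
(Z ∪ X)^c △ Z^c = {6}
Y ∩ ((Z ∪ X)^c △ Z^c) = {6}
(Y ∩ ((Z ∪ X)^c △ Z^c)) △ Y = {3,4,7,8,10}
Every element of {} is in {3,4,7,8,10}, so (((Y ∩ Z) ∪ ((Y ∩ X) ∪ ((Z △ Y) ∩ Y))) △ Y) \ X ⊆ (Y ∩ ((Z ∪ X)^c △ Z^c)) △ Y.

Yes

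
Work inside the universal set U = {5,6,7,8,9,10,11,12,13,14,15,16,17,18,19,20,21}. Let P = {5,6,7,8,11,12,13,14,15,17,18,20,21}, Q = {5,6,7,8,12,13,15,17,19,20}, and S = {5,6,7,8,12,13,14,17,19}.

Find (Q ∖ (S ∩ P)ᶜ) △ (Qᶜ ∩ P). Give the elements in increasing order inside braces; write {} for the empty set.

S ∩ P = {5,6,7,8,12,13,14,17}
(S ∩ P)ᶜ = {9,10,11,15,16,18,19,20,21}
Q ∖ (S ∩ P)ᶜ = {5,6,7,8,12,13,17}
Qᶜ = {9,10,11,14,16,18,21}
Qᶜ ∩ P = {11,14,18,21}
(Q ∖ (S ∩ P)ᶜ) △ (Qᶜ ∩ P) = {5,6,7,8,11,12,13,14,17,18,21}

{5,6,7,8,11,12,13,14,17,18,21}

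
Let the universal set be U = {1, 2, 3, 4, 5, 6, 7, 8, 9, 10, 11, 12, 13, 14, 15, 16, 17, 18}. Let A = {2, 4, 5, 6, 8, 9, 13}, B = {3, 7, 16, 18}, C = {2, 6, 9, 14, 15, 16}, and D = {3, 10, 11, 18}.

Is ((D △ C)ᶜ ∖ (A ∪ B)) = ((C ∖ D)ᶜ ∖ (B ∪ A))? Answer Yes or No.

No

D △ C = {2, 3, 6, 9, 10, 11, 14, 15, 16, 18}
(D △ C)ᶜ = {1, 4, 5, 7, 8, 12, 13, 17}
A ∪ B = {2, 3, 4, 5, 6, 7, 8, 9, 13, 16, 18}
(D △ C)ᶜ ∖ (A ∪ B) = {1, 12, 17}
C ∖ D = {2, 6, 9, 14, 15, 16}
(C ∖ D)ᶜ = {1, 3, 4, 5, 7, 8, 10, 11, 12, 13, 17, 18}
B ∪ A = {2, 3, 4, 5, 6, 7, 8, 9, 13, 16, 18}
(C ∖ D)ᶜ ∖ (B ∪ A) = {1, 10, 11, 12, 17}
10 ∈ (C ∖ D)ᶜ ∖ (B ∪ A) but 10 ∉ (D △ C)ᶜ ∖ (A ∪ B), so they differ.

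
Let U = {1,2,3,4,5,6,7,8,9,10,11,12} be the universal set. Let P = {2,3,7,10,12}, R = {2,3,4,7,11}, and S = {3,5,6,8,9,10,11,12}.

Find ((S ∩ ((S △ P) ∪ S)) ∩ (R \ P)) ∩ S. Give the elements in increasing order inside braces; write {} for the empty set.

{11}

S △ P = {2,5,6,7,8,9,11}
(S △ P) ∪ S = {2,3,5,6,7,8,9,10,11,12}
S ∩ ((S △ P) ∪ S) = {3,5,6,8,9,10,11,12}
R \ P = {4,11}
(S ∩ ((S △ P) ∪ S)) ∩ (R \ P) = {11}
((S ∩ ((S △ P) ∪ S)) ∩ (R \ P)) ∩ S = {11}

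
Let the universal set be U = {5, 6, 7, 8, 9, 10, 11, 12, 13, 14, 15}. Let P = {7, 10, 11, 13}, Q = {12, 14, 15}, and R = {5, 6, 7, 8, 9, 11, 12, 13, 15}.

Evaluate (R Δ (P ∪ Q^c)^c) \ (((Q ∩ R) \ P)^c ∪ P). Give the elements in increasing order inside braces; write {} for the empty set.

Q^c = {5, 6, 7, 8, 9, 10, 11, 13}
P ∪ Q^c = {5, 6, 7, 8, 9, 10, 11, 13}
(P ∪ Q^c)^c = {12, 14, 15}
R Δ (P ∪ Q^c)^c = {5, 6, 7, 8, 9, 11, 13, 14}
Q ∩ R = {12, 15}
(Q ∩ R) \ P = {12, 15}
((Q ∩ R) \ P)^c = {5, 6, 7, 8, 9, 10, 11, 13, 14}
((Q ∩ R) \ P)^c ∪ P = {5, 6, 7, 8, 9, 10, 11, 13, 14}
(R Δ (P ∪ Q^c)^c) \ (((Q ∩ R) \ P)^c ∪ P) = {}

{}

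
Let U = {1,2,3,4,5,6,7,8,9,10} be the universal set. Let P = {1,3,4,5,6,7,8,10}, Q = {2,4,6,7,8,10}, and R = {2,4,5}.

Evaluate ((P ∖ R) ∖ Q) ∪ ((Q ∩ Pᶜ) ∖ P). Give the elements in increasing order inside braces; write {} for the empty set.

{1,2,3}

P ∖ R = {1,3,6,7,8,10}
(P ∖ R) ∖ Q = {1,3}
Pᶜ = {2,9}
Q ∩ Pᶜ = {2}
(Q ∩ Pᶜ) ∖ P = {2}
((P ∖ R) ∖ Q) ∪ ((Q ∩ Pᶜ) ∖ P) = {1,2,3}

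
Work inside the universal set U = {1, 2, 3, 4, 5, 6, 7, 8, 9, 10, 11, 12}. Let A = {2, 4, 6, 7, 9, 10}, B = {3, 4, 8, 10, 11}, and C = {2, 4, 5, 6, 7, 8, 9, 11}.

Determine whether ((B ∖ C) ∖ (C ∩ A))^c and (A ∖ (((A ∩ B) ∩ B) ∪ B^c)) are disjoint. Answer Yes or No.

Yes

B ∖ C = {3, 10}
C ∩ A = {2, 4, 6, 7, 9}
(B ∖ C) ∖ (C ∩ A) = {3, 10}
((B ∖ C) ∖ (C ∩ A))^c = {1, 2, 4, 5, 6, 7, 8, 9, 11, 12}
A ∩ B = {4, 10}
(A ∩ B) ∩ B = {4, 10}
B^c = {1, 2, 5, 6, 7, 9, 12}
((A ∩ B) ∩ B) ∪ B^c = {1, 2, 4, 5, 6, 7, 9, 10, 12}
A ∖ (((A ∩ B) ∩ B) ∪ B^c) = {}
{1, 2, 4, 5, 6, 7, 8, 9, 11, 12} and {} share no elements.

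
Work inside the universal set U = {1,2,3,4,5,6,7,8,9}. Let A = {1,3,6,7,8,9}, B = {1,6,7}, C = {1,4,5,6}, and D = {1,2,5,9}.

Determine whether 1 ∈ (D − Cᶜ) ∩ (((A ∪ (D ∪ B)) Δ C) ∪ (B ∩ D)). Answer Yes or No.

1 ∈ C, so 1 ∉ Cᶜ
1 ∈ D and 1 ∉ Cᶜ, so 1 ∈ D − Cᶜ
1 ∈ D and 1 ∈ B, so 1 ∈ D ∪ B
1 ∈ A and 1 ∈ (D ∪ B), so 1 ∈ A ∪ (D ∪ B)
1 ∈ (A ∪ (D ∪ B)) and 1 ∈ C, so 1 ∉ (A ∪ (D ∪ B)) Δ C
1 ∈ B and 1 ∈ D, so 1 ∈ B ∩ D
1 ∉ ((A ∪ (D ∪ B)) Δ C) and 1 ∈ (B ∩ D), so 1 ∈ ((A ∪ (D ∪ B)) Δ C) ∪ (B ∩ D)
1 ∈ (D − Cᶜ) and 1 ∈ (((A ∪ (D ∪ B)) Δ C) ∪ (B ∩ D)), so 1 ∈ (D − Cᶜ) ∩ (((A ∪ (D ∪ B)) Δ C) ∪ (B ∩ D))

Yes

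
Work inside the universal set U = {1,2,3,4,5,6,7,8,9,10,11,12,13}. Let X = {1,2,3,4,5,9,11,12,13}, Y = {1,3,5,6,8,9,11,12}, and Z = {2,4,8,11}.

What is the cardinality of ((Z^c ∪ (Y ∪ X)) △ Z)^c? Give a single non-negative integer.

4

Z^c = {1,3,5,6,7,9,10,12,13}
Y ∪ X = {1,2,3,4,5,6,8,9,11,12,13}
Z^c ∪ (Y ∪ X) = {1,2,3,4,5,6,7,8,9,10,11,12,13}
(Z^c ∪ (Y ∪ X)) △ Z = {1,3,5,6,7,9,10,12,13}
((Z^c ∪ (Y ∪ X)) △ Z)^c = {2,4,8,11}
|((Z^c ∪ (Y ∪ X)) △ Z)^c| = 4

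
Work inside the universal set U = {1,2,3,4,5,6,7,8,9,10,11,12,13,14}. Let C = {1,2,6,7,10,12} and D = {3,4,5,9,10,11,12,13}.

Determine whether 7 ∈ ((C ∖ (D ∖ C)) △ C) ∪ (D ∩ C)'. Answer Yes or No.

7 ∉ D and 7 ∈ C, so 7 ∉ D ∖ C
7 ∈ C and 7 ∉ (D ∖ C), so 7 ∈ C ∖ (D ∖ C)
7 ∈ (C ∖ (D ∖ C)) and 7 ∈ C, so 7 ∉ (C ∖ (D ∖ C)) △ C
7 ∉ D and 7 ∈ C, so 7 ∉ D ∩ C
7 ∈ (D ∩ C)' since 7 ∉ (D ∩ C)
7 ∉ ((C ∖ (D ∖ C)) △ C) and 7 ∈ (D ∩ C)', so 7 ∈ ((C ∖ (D ∖ C)) △ C) ∪ (D ∩ C)'

Yes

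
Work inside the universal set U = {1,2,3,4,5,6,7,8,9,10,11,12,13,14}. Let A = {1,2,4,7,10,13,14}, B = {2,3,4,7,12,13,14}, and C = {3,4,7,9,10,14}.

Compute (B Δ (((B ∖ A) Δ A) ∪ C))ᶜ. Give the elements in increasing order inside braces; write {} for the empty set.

B ∖ A = {3,12}
(B ∖ A) Δ A = {1,2,3,4,7,10,12,13,14}
((B ∖ A) Δ A) ∪ C = {1,2,3,4,7,9,10,12,13,14}
B Δ (((B ∖ A) Δ A) ∪ C) = {1,9,10}
(B Δ (((B ∖ A) Δ A) ∪ C))ᶜ = {2,3,4,5,6,7,8,11,12,13,14}

{2,3,4,5,6,7,8,11,12,13,14}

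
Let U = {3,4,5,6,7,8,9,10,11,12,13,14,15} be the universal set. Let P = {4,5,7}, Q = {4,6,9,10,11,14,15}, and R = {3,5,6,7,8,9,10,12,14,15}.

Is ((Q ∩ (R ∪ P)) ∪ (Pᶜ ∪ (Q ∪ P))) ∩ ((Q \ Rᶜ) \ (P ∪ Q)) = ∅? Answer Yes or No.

R ∪ P = {3,4,5,6,7,8,9,10,12,14,15}
Q ∩ (R ∪ P) = {4,6,9,10,14,15}
Pᶜ = {3,6,8,9,10,11,12,13,14,15}
Q ∪ P = {4,5,6,7,9,10,11,14,15}
Pᶜ ∪ (Q ∪ P) = {3,4,5,6,7,8,9,10,11,12,13,14,15}
(Q ∩ (R ∪ P)) ∪ (Pᶜ ∪ (Q ∪ P)) = {3,4,5,6,7,8,9,10,11,12,13,14,15}
Rᶜ = {4,11,13}
Q \ Rᶜ = {6,9,10,14,15}
P ∪ Q = {4,5,6,7,9,10,11,14,15}
(Q \ Rᶜ) \ (P ∪ Q) = {}
{3,4,5,6,7,8,9,10,11,12,13,14,15} and {} share no elements.

Yes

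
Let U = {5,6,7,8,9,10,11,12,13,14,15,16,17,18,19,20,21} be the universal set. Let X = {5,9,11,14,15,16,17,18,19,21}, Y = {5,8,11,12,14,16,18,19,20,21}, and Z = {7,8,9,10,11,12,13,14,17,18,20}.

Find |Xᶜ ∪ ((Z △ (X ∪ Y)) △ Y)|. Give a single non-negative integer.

Xᶜ = {6,7,8,10,12,13,20}
X ∪ Y = {5,8,9,11,12,14,15,16,17,18,19,20,21}
Z △ (X ∪ Y) = {5,7,10,13,15,16,19,21}
(Z △ (X ∪ Y)) △ Y = {7,8,10,11,12,13,14,15,18,20}
Xᶜ ∪ ((Z △ (X ∪ Y)) △ Y) = {6,7,8,10,11,12,13,14,15,18,20}
|Xᶜ ∪ ((Z △ (X ∪ Y)) △ Y)| = 11

11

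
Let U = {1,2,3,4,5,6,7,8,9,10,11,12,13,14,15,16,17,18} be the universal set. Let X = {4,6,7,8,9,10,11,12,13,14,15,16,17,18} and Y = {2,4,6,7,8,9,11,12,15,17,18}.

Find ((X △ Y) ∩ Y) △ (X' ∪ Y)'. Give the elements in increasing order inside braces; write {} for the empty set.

{2,10,13,14,16}

X △ Y = {2,10,13,14,16}
(X △ Y) ∩ Y = {2}
X' = {1,2,3,5}
X' ∪ Y = {1,2,3,4,5,6,7,8,9,11,12,15,17,18}
(X' ∪ Y)' = {10,13,14,16}
((X △ Y) ∩ Y) △ (X' ∪ Y)' = {2,10,13,14,16}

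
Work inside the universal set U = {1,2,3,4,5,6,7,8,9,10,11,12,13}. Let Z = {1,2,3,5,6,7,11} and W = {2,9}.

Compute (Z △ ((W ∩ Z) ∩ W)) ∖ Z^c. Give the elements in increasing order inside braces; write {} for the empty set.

W ∩ Z = {2}
(W ∩ Z) ∩ W = {2}
Z △ ((W ∩ Z) ∩ W) = {1,3,5,6,7,11}
Z^c = {4,8,9,10,12,13}
(Z △ ((W ∩ Z) ∩ W)) ∖ Z^c = {1,3,5,6,7,11}

{1,3,5,6,7,11}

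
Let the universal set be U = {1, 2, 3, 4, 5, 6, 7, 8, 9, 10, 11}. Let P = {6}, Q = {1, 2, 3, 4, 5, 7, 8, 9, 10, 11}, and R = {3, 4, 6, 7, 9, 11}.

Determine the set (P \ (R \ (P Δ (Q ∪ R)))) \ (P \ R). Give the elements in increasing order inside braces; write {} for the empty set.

{}

Q ∪ R = {1, 2, 3, 4, 5, 6, 7, 8, 9, 10, 11}
P Δ (Q ∪ R) = {1, 2, 3, 4, 5, 7, 8, 9, 10, 11}
R \ (P Δ (Q ∪ R)) = {6}
P \ (R \ (P Δ (Q ∪ R))) = {}
P \ R = {}
(P \ (R \ (P Δ (Q ∪ R)))) \ (P \ R) = {}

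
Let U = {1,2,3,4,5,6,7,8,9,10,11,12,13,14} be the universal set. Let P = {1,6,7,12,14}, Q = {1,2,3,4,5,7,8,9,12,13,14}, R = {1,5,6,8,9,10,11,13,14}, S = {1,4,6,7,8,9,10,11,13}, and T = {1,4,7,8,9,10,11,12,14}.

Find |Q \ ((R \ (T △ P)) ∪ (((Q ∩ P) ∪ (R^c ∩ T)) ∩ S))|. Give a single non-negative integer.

5

T △ P = {4,6,8,9,10,11}
R \ (T △ P) = {1,5,13,14}
Q ∩ P = {1,7,12,14}
R^c = {2,3,4,7,12}
R^c ∩ T = {4,7,12}
(Q ∩ P) ∪ (R^c ∩ T) = {1,4,7,12,14}
((Q ∩ P) ∪ (R^c ∩ T)) ∩ S = {1,4,7}
(R \ (T △ P)) ∪ (((Q ∩ P) ∪ (R^c ∩ T)) ∩ S) = {1,4,5,7,13,14}
Q \ ((R \ (T △ P)) ∪ (((Q ∩ P) ∪ (R^c ∩ T)) ∩ S)) = {2,3,8,9,12}
|Q \ ((R \ (T △ P)) ∪ (((Q ∩ P) ∪ (R^c ∩ T)) ∩ S))| = 5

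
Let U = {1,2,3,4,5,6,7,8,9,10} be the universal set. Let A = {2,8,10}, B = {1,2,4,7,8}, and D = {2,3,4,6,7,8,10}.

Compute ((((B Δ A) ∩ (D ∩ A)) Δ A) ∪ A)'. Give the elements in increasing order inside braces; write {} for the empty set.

{1,3,4,5,6,7,9}

B Δ A = {1,4,7,10}
D ∩ A = {2,8,10}
(B Δ A) ∩ (D ∩ A) = {10}
((B Δ A) ∩ (D ∩ A)) Δ A = {2,8}
(((B Δ A) ∩ (D ∩ A)) Δ A) ∪ A = {2,8,10}
((((B Δ A) ∩ (D ∩ A)) Δ A) ∪ A)' = {1,3,4,5,6,7,9}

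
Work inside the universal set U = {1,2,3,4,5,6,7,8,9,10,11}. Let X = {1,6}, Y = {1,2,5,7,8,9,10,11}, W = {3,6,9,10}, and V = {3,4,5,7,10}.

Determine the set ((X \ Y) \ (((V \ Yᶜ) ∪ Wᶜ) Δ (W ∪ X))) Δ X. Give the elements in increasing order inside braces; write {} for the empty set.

{1,6}

X \ Y = {6}
Yᶜ = {3,4,6}
V \ Yᶜ = {5,7,10}
Wᶜ = {1,2,4,5,7,8,11}
(V \ Yᶜ) ∪ Wᶜ = {1,2,4,5,7,8,10,11}
W ∪ X = {1,3,6,9,10}
((V \ Yᶜ) ∪ Wᶜ) Δ (W ∪ X) = {2,3,4,5,6,7,8,9,11}
(X \ Y) \ (((V \ Yᶜ) ∪ Wᶜ) Δ (W ∪ X)) = {}
((X \ Y) \ (((V \ Yᶜ) ∪ Wᶜ) Δ (W ∪ X))) Δ X = {1,6}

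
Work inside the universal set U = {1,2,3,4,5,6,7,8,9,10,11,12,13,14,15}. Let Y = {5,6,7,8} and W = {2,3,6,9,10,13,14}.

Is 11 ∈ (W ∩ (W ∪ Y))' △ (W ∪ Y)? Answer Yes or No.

11 ∉ W and 11 ∉ Y, so 11 ∉ W ∪ Y
11 ∉ W and 11 ∉ (W ∪ Y), so 11 ∉ W ∩ (W ∪ Y)
11 ∈ (W ∩ (W ∪ Y))' since 11 ∉ (W ∩ (W ∪ Y))
11 ∉ W and 11 ∉ Y, so 11 ∉ W ∪ Y
11 ∈ (W ∩ (W ∪ Y))' and 11 ∉ (W ∪ Y), so 11 ∈ (W ∩ (W ∪ Y))' △ (W ∪ Y)

Yes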